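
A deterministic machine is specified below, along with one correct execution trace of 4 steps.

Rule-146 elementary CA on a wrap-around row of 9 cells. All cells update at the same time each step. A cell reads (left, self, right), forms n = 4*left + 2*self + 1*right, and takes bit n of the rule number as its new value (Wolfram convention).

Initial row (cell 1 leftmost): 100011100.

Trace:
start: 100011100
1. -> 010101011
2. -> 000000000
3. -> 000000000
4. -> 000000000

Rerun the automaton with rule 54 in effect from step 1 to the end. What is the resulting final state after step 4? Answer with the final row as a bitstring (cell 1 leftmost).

(re-executing steps 1..4 under rule 54; state before step 1: 100011100)
1. -> 110100011
2. -> 001110100
3. -> 010001110
4. -> 111010001

111010001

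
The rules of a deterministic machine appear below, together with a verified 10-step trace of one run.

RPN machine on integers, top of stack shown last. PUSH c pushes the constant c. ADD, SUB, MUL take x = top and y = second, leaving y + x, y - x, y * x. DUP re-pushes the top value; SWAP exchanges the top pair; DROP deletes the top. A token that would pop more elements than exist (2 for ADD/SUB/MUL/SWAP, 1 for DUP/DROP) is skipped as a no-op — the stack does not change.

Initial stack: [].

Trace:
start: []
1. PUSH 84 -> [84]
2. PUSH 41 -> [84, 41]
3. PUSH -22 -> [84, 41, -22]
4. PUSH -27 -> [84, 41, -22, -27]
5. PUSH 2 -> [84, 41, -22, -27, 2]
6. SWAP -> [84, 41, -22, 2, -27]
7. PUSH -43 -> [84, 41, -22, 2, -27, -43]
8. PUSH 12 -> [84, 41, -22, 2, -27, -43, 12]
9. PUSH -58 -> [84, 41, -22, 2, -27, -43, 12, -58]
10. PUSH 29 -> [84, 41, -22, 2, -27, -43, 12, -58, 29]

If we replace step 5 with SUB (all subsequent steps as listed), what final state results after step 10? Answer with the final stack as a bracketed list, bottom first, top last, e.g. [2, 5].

[84, 5, 41, -43, 12, -58, 29]

(re-executing from step 5 with the substitution; state before step 5: [84, 41, -22, -27])
5. SUB -> [84, 41, 5]
6. SWAP -> [84, 5, 41]
7. PUSH -43 -> [84, 5, 41, -43]
8. PUSH 12 -> [84, 5, 41, -43, 12]
9. PUSH -58 -> [84, 5, 41, -43, 12, -58]
10. PUSH 29 -> [84, 5, 41, -43, 12, -58, 29]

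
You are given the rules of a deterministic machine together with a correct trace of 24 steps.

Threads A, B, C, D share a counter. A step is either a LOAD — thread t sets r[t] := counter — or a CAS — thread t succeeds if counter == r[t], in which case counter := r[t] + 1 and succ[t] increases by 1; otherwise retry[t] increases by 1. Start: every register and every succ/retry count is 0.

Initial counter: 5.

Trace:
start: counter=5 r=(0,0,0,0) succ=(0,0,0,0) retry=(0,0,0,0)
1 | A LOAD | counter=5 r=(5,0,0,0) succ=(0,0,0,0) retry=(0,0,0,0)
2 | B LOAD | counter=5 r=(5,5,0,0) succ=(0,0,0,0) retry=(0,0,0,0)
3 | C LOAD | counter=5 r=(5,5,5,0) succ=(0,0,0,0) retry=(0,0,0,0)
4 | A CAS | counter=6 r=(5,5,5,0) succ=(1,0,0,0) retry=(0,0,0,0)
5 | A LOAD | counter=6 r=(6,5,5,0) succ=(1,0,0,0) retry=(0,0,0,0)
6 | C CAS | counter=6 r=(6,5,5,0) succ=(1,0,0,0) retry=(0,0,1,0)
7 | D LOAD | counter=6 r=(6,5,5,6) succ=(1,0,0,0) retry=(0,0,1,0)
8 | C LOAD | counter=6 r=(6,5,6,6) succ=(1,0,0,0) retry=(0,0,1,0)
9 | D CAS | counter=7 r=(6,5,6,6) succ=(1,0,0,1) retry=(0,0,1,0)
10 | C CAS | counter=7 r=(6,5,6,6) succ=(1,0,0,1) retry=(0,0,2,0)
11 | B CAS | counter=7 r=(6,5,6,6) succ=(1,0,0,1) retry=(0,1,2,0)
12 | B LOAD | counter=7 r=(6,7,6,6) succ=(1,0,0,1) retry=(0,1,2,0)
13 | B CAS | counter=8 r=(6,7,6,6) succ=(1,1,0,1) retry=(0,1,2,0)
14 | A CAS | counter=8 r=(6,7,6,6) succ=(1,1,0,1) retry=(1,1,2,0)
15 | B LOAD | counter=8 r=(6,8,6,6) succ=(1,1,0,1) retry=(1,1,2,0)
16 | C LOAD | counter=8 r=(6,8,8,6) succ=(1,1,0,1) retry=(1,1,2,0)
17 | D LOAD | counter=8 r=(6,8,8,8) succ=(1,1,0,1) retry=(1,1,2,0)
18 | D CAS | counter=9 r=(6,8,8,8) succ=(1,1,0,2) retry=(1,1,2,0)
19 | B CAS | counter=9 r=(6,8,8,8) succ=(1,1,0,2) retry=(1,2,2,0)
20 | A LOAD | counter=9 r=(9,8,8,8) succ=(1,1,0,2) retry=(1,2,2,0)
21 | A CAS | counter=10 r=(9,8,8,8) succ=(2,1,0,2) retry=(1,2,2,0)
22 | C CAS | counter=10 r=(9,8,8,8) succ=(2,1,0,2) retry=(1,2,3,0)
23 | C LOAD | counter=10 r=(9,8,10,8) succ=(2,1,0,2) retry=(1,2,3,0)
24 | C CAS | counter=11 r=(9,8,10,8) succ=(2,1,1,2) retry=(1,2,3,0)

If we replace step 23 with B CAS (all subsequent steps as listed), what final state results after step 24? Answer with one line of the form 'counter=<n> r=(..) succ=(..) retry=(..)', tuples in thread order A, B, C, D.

counter=10 r=(9,8,8,8) succ=(2,1,0,2) retry=(1,3,4,0)

(re-executing from step 23 with the substitution; state before step 23: counter=10 r=(9,8,8,8) succ=(2,1,0,2) retry=(1,2,3,0))
23 | B CAS | counter=10 r=(9,8,8,8) succ=(2,1,0,2) retry=(1,3,3,0)
24 | C CAS | counter=10 r=(9,8,8,8) succ=(2,1,0,2) retry=(1,3,4,0)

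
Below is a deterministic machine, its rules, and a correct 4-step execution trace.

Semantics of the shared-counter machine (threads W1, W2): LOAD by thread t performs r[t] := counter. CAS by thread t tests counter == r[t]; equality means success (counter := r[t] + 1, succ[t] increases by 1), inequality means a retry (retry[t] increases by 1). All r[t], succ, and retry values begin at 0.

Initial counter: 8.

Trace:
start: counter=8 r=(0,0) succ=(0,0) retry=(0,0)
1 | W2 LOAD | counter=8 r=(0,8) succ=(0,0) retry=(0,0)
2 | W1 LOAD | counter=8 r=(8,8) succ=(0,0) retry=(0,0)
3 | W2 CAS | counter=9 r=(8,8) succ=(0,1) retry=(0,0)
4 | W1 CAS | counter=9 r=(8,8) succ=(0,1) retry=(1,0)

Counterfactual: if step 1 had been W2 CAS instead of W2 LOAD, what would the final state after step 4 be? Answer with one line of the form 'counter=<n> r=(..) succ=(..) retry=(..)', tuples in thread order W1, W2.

(re-executing from step 1 with the substitution; state before step 1: counter=8 r=(0,0) succ=(0,0) retry=(0,0))
1 | W2 CAS | counter=8 r=(0,0) succ=(0,0) retry=(0,1)
2 | W1 LOAD | counter=8 r=(8,0) succ=(0,0) retry=(0,1)
3 | W2 CAS | counter=8 r=(8,0) succ=(0,0) retry=(0,2)
4 | W1 CAS | counter=9 r=(8,0) succ=(1,0) retry=(0,2)

counter=9 r=(8,0) succ=(1,0) retry=(0,2)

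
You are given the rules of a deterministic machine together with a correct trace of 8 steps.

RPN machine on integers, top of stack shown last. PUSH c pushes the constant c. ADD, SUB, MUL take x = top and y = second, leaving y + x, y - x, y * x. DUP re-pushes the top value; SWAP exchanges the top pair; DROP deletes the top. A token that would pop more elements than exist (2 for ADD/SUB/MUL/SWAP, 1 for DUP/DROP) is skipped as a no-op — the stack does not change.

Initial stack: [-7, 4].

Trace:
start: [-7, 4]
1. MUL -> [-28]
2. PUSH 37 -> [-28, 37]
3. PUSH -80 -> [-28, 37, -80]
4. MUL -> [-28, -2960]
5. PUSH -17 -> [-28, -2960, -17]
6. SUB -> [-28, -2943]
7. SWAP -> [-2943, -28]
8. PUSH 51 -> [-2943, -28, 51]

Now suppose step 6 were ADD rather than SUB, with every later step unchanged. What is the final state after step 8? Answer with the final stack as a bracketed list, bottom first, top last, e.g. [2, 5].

(re-executing from step 6 with the substitution; state before step 6: [-28, -2960, -17])
6. ADD -> [-28, -2977]
7. SWAP -> [-2977, -28]
8. PUSH 51 -> [-2977, -28, 51]

[-2977, -28, 51]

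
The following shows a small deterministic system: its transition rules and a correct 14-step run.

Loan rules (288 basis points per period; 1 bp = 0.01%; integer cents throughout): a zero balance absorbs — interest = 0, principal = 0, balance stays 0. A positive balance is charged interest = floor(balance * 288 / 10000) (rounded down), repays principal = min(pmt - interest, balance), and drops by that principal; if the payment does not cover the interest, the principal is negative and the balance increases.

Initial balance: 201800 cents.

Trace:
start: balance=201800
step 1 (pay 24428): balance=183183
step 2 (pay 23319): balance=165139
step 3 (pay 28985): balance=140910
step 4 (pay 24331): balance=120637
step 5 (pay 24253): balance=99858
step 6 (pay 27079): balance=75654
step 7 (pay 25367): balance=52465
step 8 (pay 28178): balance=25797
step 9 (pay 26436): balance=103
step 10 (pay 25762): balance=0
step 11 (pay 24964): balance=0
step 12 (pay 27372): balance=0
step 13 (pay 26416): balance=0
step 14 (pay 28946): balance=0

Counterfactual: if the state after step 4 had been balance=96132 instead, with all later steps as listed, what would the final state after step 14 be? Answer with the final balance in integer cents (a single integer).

state after step 4 := balance=96132
step 5 (pay 24253): balance=74647
step 6 (pay 27079): balance=49717
step 7 (pay 25367): balance=25781
step 8 (pay 28178): balance=0
step 9 (pay 26436): balance=0
step 10 (pay 25762): balance=0
step 11 (pay 24964): balance=0
step 12 (pay 27372): balance=0
step 13 (pay 26416): balance=0
step 14 (pay 28946): balance=0

0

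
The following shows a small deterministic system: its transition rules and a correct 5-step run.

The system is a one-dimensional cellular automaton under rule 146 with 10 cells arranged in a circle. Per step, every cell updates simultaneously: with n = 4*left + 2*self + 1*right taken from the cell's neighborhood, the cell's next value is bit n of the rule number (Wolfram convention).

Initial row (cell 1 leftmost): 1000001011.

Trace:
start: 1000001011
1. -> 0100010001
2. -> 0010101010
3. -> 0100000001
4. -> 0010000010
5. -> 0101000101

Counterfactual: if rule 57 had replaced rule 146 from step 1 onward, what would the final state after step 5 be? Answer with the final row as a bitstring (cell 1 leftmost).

(re-executing steps 1..5 under rule 57; state before step 1: 1000001011)
1. -> 0111100110
2. -> 0100010101
3. -> 1011001010
4. -> 0110100101
5. -> 1101010010

1101010010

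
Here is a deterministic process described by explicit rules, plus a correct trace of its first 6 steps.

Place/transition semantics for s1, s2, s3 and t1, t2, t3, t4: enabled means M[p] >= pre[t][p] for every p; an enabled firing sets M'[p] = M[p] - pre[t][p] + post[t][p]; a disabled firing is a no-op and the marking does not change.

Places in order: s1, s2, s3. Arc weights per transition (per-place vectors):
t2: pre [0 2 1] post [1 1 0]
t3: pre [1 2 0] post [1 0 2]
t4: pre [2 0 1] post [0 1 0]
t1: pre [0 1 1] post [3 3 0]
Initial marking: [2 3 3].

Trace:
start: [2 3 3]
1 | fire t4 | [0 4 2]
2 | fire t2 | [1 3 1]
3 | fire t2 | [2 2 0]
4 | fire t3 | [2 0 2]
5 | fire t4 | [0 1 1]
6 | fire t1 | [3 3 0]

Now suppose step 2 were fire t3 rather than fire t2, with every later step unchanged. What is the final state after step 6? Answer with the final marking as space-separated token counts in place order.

(re-executing from step 2 with the substitution; state before step 2: [0 4 2])
2 | fire t3 | [0 4 2]
3 | fire t2 | [1 3 1]
4 | fire t3 | [1 1 3]
5 | fire t4 | [1 1 3]
6 | fire t1 | [4 3 2]

4 3 2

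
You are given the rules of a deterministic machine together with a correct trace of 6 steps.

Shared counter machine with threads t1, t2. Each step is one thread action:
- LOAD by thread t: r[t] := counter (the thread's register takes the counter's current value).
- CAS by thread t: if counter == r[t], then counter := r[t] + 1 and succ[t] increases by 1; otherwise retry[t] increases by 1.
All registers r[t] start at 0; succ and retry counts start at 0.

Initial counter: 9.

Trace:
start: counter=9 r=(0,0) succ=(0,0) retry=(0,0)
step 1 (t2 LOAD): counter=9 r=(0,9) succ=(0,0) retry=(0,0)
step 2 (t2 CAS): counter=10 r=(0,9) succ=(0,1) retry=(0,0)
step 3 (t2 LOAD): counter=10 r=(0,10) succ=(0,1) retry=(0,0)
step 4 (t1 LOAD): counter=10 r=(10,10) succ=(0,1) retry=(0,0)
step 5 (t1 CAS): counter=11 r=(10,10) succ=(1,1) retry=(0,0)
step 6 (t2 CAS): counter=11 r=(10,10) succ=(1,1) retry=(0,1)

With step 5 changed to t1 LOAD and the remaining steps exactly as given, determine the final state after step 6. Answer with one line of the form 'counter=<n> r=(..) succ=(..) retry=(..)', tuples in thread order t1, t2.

(re-executing from step 5 with the substitution; state before step 5: counter=10 r=(10,10) succ=(0,1) retry=(0,0))
step 5 (t1 LOAD): counter=10 r=(10,10) succ=(0,1) retry=(0,0)
step 6 (t2 CAS): counter=11 r=(10,10) succ=(0,2) retry=(0,0)

counter=11 r=(10,10) succ=(0,2) retry=(0,0)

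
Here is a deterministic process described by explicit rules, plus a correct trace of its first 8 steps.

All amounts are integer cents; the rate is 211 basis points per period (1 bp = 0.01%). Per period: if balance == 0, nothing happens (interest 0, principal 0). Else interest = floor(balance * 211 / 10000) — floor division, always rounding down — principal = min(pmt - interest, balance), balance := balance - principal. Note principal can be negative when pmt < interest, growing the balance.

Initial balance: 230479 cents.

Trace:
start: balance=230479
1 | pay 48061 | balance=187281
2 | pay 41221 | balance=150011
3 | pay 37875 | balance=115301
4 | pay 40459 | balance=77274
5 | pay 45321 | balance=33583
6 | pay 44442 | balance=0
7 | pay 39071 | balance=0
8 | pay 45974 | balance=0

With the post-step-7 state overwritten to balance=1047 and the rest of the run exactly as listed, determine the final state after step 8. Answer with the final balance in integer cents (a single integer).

state after step 7 := balance=1047
8 | pay 45974 | balance=0

0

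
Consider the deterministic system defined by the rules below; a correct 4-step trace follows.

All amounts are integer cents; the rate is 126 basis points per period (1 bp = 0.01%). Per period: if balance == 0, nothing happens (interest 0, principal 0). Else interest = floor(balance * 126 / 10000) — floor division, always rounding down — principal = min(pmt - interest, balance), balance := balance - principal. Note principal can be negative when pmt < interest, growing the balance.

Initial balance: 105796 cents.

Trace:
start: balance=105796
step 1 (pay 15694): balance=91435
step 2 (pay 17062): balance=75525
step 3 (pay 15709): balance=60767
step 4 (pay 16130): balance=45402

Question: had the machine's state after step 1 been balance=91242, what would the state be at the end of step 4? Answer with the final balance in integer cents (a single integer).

state after step 1 := balance=91242
step 2 (pay 17062): balance=75329
step 3 (pay 15709): balance=60569
step 4 (pay 16130): balance=45202

45202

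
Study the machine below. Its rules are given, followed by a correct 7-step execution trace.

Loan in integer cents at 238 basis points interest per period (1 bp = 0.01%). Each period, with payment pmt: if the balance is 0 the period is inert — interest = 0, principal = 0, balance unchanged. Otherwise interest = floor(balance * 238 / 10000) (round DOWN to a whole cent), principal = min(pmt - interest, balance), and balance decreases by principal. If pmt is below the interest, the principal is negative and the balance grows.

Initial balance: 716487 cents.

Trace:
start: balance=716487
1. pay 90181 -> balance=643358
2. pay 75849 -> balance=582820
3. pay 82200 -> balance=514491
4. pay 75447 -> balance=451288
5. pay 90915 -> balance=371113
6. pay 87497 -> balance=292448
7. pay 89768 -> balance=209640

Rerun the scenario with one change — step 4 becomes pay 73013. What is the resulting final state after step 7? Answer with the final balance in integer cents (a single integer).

212251

(re-executing from step 4 with the substitution; state before step 4: balance=514491)
4. pay 73013 -> balance=453722
5. pay 90915 -> balance=373605
6. pay 87497 -> balance=294999
7. pay 89768 -> balance=212251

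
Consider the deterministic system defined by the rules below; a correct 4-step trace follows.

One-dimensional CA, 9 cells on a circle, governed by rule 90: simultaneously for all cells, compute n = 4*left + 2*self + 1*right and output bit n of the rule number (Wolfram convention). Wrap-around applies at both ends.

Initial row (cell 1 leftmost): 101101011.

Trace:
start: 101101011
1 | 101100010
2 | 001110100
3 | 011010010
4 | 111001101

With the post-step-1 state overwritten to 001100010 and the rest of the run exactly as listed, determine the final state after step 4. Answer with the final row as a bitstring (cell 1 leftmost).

state after step 1 := 001100010
2 | 011110101
3 | 010010000
4 | 101101000

101101000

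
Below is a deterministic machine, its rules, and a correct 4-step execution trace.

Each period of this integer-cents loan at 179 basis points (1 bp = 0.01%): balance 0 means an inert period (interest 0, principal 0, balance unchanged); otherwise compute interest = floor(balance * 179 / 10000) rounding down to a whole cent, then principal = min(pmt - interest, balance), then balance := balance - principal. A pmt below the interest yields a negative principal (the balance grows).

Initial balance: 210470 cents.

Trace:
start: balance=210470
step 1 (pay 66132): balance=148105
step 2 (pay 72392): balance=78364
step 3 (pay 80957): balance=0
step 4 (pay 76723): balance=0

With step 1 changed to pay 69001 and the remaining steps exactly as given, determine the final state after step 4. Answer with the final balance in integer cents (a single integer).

(re-executing from step 1 with the substitution; state before step 1: balance=210470)
step 1 (pay 69001): balance=145236
step 2 (pay 72392): balance=75443
step 3 (pay 80957): balance=0
step 4 (pay 76723): balance=0

0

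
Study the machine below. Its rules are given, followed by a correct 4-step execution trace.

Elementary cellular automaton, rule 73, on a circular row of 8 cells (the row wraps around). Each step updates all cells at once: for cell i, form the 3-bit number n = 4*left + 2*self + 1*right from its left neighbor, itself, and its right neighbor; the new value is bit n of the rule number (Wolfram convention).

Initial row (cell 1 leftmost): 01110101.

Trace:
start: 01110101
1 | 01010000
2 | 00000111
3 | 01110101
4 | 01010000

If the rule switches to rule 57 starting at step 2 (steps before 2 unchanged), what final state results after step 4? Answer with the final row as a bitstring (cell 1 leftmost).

(re-executing steps 2..4 under rule 57; state before step 2: 01010000)
2 | 00101111
3 | 10011000
4 | 01010110

01010110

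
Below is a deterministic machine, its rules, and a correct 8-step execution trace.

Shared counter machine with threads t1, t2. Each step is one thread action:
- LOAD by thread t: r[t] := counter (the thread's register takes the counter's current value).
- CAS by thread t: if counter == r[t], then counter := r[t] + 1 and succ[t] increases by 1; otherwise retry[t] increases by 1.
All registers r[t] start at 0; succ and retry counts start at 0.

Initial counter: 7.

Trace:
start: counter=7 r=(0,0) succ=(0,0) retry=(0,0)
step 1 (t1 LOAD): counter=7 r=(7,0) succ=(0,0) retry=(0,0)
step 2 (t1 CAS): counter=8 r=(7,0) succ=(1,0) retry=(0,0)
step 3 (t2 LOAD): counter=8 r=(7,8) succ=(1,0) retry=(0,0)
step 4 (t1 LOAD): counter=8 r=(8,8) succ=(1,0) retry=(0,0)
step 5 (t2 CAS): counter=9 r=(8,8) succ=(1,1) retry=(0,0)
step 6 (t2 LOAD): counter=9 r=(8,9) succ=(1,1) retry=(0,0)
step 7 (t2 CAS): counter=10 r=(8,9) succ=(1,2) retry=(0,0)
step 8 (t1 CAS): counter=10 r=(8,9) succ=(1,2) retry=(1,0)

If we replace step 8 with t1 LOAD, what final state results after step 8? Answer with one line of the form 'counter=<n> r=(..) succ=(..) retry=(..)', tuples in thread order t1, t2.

(re-executing from step 8 with the substitution; state before step 8: counter=10 r=(8,9) succ=(1,2) retry=(0,0))
step 8 (t1 LOAD): counter=10 r=(10,9) succ=(1,2) retry=(0,0)

counter=10 r=(10,9) succ=(1,2) retry=(0,0)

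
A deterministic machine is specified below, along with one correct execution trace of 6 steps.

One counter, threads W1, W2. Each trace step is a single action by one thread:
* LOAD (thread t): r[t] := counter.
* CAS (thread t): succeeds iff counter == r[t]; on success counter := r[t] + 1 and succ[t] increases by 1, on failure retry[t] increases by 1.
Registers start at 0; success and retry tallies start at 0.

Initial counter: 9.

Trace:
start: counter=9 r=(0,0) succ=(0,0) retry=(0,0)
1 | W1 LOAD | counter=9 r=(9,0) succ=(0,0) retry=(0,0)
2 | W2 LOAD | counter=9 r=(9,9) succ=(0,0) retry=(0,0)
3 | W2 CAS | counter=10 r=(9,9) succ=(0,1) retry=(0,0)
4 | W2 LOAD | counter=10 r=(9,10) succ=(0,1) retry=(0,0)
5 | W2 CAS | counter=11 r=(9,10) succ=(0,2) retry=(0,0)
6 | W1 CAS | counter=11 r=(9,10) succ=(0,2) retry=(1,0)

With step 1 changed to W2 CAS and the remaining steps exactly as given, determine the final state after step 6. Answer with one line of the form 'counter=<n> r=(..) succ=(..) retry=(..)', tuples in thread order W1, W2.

counter=11 r=(0,10) succ=(0,2) retry=(1,1)

(re-executing from step 1 with the substitution; state before step 1: counter=9 r=(0,0) succ=(0,0) retry=(0,0))
1 | W2 CAS | counter=9 r=(0,0) succ=(0,0) retry=(0,1)
2 | W2 LOAD | counter=9 r=(0,9) succ=(0,0) retry=(0,1)
3 | W2 CAS | counter=10 r=(0,9) succ=(0,1) retry=(0,1)
4 | W2 LOAD | counter=10 r=(0,10) succ=(0,1) retry=(0,1)
5 | W2 CAS | counter=11 r=(0,10) succ=(0,2) retry=(0,1)
6 | W1 CAS | counter=11 r=(0,10) succ=(0,2) retry=(1,1)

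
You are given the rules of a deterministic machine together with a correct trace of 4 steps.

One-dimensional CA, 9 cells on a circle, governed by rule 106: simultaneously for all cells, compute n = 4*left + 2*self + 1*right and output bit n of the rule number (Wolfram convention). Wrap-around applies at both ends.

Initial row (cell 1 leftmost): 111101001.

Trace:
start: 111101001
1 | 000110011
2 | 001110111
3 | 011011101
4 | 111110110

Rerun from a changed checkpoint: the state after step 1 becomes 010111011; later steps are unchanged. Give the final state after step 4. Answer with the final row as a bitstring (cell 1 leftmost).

100001001

state after step 1 := 010111011
2 | 101101111
3 | 111111000
4 | 100001001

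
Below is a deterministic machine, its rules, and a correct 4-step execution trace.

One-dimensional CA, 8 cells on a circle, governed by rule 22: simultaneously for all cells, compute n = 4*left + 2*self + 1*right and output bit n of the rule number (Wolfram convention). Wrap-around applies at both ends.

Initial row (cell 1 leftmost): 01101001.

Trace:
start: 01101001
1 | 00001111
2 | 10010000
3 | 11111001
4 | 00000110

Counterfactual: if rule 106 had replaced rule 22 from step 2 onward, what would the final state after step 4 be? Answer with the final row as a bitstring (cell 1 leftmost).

(re-executing steps 2..4 under rule 106; state before step 2: 00001111)
2 | 00011001
3 | 00111010
4 | 01101100

01101100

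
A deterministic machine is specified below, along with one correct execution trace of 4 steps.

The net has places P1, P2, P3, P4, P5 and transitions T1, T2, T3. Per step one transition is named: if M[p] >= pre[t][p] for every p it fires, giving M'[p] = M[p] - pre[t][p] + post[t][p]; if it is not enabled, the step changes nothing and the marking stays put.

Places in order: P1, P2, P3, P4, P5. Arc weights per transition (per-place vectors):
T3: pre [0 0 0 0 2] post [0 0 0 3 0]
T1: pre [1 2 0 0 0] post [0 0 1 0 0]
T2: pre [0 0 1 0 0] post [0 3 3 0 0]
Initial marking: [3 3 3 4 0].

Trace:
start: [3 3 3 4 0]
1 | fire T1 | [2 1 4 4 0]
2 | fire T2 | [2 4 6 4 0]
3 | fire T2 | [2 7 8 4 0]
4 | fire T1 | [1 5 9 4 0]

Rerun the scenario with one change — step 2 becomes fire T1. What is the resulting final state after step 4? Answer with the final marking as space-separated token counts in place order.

1 2 7 4 0

(re-executing from step 2 with the substitution; state before step 2: [2 1 4 4 0])
2 | fire T1 | [2 1 4 4 0]
3 | fire T2 | [2 4 6 4 0]
4 | fire T1 | [1 2 7 4 0]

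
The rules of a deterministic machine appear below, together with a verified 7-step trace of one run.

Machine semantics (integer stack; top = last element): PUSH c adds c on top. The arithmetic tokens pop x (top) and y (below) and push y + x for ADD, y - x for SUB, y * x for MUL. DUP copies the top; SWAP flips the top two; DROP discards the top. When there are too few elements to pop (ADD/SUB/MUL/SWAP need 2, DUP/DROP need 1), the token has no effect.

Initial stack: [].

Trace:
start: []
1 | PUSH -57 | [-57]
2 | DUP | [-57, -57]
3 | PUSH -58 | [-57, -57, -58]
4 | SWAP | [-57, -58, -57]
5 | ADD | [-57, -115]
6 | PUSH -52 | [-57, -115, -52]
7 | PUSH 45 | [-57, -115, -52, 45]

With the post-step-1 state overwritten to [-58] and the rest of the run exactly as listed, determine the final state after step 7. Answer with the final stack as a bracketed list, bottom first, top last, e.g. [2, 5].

state after step 1 := [-58]
2 | DUP | [-58, -58]
3 | PUSH -58 | [-58, -58, -58]
4 | SWAP | [-58, -58, -58]
5 | ADD | [-58, -116]
6 | PUSH -52 | [-58, -116, -52]
7 | PUSH 45 | [-58, -116, -52, 45]

[-58, -116, -52, 45]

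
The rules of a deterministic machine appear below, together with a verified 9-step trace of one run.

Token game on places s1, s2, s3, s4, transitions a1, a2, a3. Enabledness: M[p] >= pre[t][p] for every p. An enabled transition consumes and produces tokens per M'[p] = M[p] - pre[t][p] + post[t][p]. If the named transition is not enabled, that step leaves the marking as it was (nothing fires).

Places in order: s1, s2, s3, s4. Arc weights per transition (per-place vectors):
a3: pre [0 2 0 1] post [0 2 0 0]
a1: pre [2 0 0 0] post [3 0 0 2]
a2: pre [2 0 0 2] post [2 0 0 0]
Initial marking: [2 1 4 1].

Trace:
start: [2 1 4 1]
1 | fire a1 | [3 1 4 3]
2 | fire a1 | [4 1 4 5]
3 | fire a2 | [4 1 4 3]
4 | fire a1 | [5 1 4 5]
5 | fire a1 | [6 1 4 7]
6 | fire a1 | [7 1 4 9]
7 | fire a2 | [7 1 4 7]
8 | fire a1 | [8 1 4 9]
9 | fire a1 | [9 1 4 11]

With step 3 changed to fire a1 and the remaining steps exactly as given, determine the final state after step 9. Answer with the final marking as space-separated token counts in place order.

10 1 4 15

(re-executing from step 3 with the substitution; state before step 3: [4 1 4 5])
3 | fire a1 | [5 1 4 7]
4 | fire a1 | [6 1 4 9]
5 | fire a1 | [7 1 4 11]
6 | fire a1 | [8 1 4 13]
7 | fire a2 | [8 1 4 11]
8 | fire a1 | [9 1 4 13]
9 | fire a1 | [10 1 4 15]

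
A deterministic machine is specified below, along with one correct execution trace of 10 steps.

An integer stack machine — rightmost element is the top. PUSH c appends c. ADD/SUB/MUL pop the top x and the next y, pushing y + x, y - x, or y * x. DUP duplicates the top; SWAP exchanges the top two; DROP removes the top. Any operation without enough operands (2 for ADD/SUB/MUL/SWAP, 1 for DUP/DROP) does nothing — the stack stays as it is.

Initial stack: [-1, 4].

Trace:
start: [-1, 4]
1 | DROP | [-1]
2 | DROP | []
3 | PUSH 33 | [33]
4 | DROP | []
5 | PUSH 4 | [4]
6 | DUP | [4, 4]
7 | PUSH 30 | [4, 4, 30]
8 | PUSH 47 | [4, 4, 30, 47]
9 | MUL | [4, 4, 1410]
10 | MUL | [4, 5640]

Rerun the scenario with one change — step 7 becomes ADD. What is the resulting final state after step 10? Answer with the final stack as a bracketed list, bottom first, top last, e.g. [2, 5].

[376]

(re-executing from step 7 with the substitution; state before step 7: [4, 4])
7 | ADD | [8]
8 | PUSH 47 | [8, 47]
9 | MUL | [376]
10 | MUL | [376]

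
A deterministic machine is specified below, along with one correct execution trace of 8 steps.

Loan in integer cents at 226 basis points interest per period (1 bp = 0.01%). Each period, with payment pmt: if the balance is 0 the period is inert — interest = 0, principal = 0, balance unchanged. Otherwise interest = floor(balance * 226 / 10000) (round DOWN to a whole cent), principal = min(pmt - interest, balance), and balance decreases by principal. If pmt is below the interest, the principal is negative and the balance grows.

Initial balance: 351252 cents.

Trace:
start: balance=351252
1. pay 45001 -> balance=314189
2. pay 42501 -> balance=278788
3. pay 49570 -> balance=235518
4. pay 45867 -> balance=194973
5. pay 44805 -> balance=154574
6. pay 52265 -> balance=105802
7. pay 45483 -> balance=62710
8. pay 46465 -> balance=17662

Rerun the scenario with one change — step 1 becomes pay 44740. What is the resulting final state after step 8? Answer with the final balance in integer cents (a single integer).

17965

(re-executing from step 1 with the substitution; state before step 1: balance=351252)
1. pay 44740 -> balance=314450
2. pay 42501 -> balance=279055
3. pay 49570 -> balance=235791
4. pay 45867 -> balance=195252
5. pay 44805 -> balance=154859
6. pay 52265 -> balance=106093
7. pay 45483 -> balance=63007
8. pay 46465 -> balance=17965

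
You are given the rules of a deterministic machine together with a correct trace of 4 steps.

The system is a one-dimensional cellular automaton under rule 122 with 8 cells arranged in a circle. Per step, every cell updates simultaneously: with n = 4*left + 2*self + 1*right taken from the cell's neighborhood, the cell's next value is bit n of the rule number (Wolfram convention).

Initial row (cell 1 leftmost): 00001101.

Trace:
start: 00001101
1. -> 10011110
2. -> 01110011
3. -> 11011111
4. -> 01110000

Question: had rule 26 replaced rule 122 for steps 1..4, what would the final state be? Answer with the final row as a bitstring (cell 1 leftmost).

(re-executing steps 1..4 under rule 26; state before step 1: 00001101)
1. -> 10011000
2. -> 01110101
3. -> 01000000
4. -> 10100000

10100000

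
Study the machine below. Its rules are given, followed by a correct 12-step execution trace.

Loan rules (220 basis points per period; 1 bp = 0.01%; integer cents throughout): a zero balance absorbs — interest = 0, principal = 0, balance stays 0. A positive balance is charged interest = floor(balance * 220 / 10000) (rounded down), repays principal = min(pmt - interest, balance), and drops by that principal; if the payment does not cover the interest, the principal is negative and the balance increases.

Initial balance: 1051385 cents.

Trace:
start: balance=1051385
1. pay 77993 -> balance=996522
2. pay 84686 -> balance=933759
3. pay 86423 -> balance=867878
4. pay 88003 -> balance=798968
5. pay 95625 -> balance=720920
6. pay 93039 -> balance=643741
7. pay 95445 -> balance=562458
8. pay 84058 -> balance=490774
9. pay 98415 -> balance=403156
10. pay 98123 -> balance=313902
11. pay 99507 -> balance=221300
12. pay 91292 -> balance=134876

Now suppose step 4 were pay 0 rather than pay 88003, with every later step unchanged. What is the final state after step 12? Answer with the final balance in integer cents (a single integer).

(re-executing from step 4 with the substitution; state before step 4: balance=867878)
4. pay 0 -> balance=886971
5. pay 95625 -> balance=810859
6. pay 93039 -> balance=735658
7. pay 95445 -> balance=656397
8. pay 84058 -> balance=586779
9. pay 98415 -> balance=501273
10. pay 98123 -> balance=414178
11. pay 99507 -> balance=323782
12. pay 91292 -> balance=239613

239613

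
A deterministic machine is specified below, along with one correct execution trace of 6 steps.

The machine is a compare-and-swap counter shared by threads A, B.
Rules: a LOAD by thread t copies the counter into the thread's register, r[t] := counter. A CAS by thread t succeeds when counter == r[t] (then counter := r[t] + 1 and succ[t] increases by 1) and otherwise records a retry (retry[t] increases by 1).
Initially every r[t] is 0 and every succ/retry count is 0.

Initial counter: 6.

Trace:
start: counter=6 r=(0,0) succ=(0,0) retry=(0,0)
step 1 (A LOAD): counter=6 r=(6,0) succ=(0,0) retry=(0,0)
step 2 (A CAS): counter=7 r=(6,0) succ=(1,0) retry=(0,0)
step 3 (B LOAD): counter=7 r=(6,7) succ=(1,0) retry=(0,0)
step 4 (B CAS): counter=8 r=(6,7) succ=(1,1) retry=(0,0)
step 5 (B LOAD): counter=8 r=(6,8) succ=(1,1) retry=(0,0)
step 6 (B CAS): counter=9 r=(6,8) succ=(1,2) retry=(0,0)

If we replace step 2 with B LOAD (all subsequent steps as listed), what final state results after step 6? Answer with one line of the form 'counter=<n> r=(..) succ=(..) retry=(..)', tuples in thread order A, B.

(re-executing from step 2 with the substitution; state before step 2: counter=6 r=(6,0) succ=(0,0) retry=(0,0))
step 2 (B LOAD): counter=6 r=(6,6) succ=(0,0) retry=(0,0)
step 3 (B LOAD): counter=6 r=(6,6) succ=(0,0) retry=(0,0)
step 4 (B CAS): counter=7 r=(6,6) succ=(0,1) retry=(0,0)
step 5 (B LOAD): counter=7 r=(6,7) succ=(0,1) retry=(0,0)
step 6 (B CAS): counter=8 r=(6,7) succ=(0,2) retry=(0,0)

counter=8 r=(6,7) succ=(0,2) retry=(0,0)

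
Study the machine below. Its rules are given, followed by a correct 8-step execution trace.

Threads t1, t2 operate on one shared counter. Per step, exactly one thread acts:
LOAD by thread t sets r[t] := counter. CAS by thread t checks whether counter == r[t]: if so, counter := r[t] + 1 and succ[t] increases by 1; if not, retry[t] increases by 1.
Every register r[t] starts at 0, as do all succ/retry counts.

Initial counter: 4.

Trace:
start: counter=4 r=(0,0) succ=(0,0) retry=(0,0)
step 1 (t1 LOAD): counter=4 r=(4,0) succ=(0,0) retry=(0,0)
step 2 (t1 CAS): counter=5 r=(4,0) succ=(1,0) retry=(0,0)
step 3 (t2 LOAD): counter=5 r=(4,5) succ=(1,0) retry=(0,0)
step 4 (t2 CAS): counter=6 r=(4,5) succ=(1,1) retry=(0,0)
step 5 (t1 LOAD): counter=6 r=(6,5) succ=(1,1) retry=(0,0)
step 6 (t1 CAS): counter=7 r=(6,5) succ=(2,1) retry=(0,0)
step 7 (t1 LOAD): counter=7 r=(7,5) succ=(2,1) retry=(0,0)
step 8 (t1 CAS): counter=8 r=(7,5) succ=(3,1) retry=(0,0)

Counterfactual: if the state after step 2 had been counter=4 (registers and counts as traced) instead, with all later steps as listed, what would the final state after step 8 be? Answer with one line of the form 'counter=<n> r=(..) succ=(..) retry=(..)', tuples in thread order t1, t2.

counter=7 r=(6,4) succ=(3,1) retry=(0,0)

state after step 2 := counter=4 r=(4,0) succ=(1,0) retry=(0,0)
step 3 (t2 LOAD): counter=4 r=(4,4) succ=(1,0) retry=(0,0)
step 4 (t2 CAS): counter=5 r=(4,4) succ=(1,1) retry=(0,0)
step 5 (t1 LOAD): counter=5 r=(5,4) succ=(1,1) retry=(0,0)
step 6 (t1 CAS): counter=6 r=(5,4) succ=(2,1) retry=(0,0)
step 7 (t1 LOAD): counter=6 r=(6,4) succ=(2,1) retry=(0,0)
step 8 (t1 CAS): counter=7 r=(6,4) succ=(3,1) retry=(0,0)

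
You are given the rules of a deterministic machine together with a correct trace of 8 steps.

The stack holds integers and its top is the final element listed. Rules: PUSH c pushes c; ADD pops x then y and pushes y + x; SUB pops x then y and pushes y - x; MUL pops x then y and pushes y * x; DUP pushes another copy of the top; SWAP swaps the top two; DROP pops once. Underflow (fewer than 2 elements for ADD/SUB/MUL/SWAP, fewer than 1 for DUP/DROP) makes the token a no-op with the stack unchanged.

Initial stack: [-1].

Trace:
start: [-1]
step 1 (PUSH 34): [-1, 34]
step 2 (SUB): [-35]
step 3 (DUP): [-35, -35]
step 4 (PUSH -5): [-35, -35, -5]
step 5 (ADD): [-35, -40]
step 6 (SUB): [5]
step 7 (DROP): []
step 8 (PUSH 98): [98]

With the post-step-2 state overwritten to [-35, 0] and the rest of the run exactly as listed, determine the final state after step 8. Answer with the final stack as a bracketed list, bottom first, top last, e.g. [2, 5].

state after step 2 := [-35, 0]
step 3 (DUP): [-35, 0, 0]
step 4 (PUSH -5): [-35, 0, 0, -5]
step 5 (ADD): [-35, 0, -5]
step 6 (SUB): [-35, 5]
step 7 (DROP): [-35]
step 8 (PUSH 98): [-35, 98]

[-35, 98]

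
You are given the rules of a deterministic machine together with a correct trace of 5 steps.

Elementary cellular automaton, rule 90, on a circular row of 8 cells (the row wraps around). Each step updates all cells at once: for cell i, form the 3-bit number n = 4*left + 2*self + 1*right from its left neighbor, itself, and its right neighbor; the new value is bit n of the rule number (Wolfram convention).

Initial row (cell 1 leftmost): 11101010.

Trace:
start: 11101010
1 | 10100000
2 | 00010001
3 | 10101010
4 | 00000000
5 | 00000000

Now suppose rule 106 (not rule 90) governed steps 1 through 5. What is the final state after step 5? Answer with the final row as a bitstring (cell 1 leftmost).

(re-executing steps 1..5 under rule 106; state before step 1: 11101010)
1 | 10110101
2 | 11111011
3 | 00001110
4 | 00011010
5 | 00111100

00111100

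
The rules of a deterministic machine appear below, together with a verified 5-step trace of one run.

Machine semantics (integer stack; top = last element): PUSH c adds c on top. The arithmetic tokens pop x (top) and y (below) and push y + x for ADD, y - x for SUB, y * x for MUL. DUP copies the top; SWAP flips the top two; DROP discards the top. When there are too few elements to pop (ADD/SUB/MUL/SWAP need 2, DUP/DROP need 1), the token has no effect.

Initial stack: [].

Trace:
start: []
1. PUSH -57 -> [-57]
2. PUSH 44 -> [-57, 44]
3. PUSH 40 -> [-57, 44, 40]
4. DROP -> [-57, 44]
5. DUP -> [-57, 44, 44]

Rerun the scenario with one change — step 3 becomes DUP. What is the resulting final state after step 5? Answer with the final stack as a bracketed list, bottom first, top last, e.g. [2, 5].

[-57, 44, 44]

(re-executing from step 3 with the substitution; state before step 3: [-57, 44])
3. DUP -> [-57, 44, 44]
4. DROP -> [-57, 44]
5. DUP -> [-57, 44, 44]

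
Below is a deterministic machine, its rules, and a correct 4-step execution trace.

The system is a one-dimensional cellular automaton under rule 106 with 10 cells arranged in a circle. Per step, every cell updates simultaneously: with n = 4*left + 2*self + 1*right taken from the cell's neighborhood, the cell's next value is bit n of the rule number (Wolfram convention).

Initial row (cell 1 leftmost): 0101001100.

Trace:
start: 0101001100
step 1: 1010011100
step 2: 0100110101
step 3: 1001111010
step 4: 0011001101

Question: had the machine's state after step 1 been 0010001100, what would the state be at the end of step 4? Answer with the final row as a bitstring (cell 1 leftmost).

state after step 1 := 0010001100
step 2: 0100011100
step 3: 1000110100
step 4: 0001111001

0001111001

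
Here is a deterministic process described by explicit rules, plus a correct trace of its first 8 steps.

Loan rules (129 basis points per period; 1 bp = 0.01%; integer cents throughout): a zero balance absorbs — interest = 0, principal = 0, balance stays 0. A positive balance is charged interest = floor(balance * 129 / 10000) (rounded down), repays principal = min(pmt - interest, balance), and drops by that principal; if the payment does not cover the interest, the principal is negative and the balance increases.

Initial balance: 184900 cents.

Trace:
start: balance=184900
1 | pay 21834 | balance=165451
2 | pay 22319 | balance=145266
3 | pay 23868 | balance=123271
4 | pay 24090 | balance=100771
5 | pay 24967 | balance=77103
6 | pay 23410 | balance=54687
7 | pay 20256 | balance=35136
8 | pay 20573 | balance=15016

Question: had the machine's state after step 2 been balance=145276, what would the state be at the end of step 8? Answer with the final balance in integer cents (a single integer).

state after step 2 := balance=145276
3 | pay 23868 | balance=123282
4 | pay 24090 | balance=100782
5 | pay 24967 | balance=77115
6 | pay 23410 | balance=54699
7 | pay 20256 | balance=35148
8 | pay 20573 | balance=15028

15028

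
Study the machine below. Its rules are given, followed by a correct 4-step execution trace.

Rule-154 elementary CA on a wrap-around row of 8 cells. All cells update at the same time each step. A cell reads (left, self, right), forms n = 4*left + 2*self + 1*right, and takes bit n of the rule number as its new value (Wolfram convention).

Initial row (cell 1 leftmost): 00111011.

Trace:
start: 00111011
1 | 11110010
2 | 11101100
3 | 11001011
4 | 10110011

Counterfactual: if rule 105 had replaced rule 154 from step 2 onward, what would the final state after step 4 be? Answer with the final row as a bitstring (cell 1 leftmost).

(re-executing steps 2..4 under rule 105; state before step 2: 11110010)
2 | 10010001
3 | 10000101
4 | 10110011

10110011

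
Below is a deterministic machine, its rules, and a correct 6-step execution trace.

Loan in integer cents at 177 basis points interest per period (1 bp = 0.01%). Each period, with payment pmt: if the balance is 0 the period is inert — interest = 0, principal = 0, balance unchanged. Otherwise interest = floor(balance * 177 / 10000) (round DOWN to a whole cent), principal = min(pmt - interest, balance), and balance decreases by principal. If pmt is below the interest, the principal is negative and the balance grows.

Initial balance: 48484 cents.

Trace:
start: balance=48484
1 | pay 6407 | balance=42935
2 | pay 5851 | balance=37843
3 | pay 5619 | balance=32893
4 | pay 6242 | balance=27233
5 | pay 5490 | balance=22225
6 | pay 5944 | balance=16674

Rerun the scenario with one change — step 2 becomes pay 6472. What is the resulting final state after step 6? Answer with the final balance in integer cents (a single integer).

16007

(re-executing from step 2 with the substitution; state before step 2: balance=42935)
2 | pay 6472 | balance=37222
3 | pay 5619 | balance=32261
4 | pay 6242 | balance=26590
5 | pay 5490 | balance=21570
6 | pay 5944 | balance=16007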